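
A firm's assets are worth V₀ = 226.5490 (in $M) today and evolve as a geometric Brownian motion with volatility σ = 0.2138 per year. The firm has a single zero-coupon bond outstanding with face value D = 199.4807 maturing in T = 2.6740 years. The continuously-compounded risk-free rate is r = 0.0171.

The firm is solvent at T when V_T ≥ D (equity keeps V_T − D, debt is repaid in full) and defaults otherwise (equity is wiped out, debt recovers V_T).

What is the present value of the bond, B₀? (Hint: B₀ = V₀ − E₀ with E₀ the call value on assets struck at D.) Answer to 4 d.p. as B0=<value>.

B0=176.1901

d₁ = [ln(V₀/D) + (r + σ²/2)T] / (σ√T)
   = [ln(226.5490/199.4807) + (0.0171 + 0.5·0.2138²)·2.6740] / (0.2138·√2.6740)
   = [0.127244 + 0.106840] / 0.349614 = 0.669551
d₂ = d₁ − σ√T = 0.669551 − 0.349614 = 0.319937
N(d₁) = 0.748428,  N(d₂) = 0.625492,  e^(−rT) = 0.955304
E₀ = V₀·N(d₁) − D·e^(−rT)·N(d₂)
   = 226.5490·0.748428 − 199.4807·0.955304·0.625492 = 50.358859
B₀ = V₀ − E₀ = 226.5490 − 50.358859 = 176.190141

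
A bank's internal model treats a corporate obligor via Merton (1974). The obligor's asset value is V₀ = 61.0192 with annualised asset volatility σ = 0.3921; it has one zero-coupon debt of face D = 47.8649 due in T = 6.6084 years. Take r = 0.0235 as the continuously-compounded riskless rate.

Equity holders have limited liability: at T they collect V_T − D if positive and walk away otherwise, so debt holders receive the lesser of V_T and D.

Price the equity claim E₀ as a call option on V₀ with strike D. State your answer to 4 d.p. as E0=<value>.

d₁ = [ln(V₀/D) + (r + σ²/2)T] / (σ√T)
   = [ln(61.0192/47.8649) + (0.0235 + 0.5·0.3921²)·6.6084] / (0.3921·√6.6084)
   = [0.242806 + 0.663293] / 1.007964 = 0.898940
d₂ = d₁ − σ√T = 0.898940 − 1.007964 = -0.109024
N(d₁) = 0.815658,  N(d₂) = 0.456592,  e^(−rT) = 0.856161
E₀ = V₀·N(d₁) − D·e^(−rT)·N(d₂)
   = 61.0192·0.815658 − 47.8649·0.856161·0.456592 = 31.059633

E0=31.0596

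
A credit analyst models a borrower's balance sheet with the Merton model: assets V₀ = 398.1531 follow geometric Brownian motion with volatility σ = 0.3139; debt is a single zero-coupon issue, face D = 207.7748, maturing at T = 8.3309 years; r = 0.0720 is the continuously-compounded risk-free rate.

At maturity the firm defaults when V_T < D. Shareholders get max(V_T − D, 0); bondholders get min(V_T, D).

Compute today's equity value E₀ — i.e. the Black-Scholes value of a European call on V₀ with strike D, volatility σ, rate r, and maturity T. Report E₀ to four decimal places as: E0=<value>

d₁ = [ln(V₀/D) + (r + σ²/2)T] / (σ√T)
   = [ln(398.1531/207.7748) + (0.0720 + 0.5·0.3139²)·8.3309] / (0.3139·√8.3309)
   = [0.650382 + 1.010260] / 0.906019 = 1.832900
d₂ = d₁ − σ√T = 1.832900 − 0.906019 = 0.926881
N(d₁) = 0.966591,  N(d₂) = 0.823006,  e^(−rT) = 0.548908
E₀ = V₀·N(d₁) − D·e^(−rT)·N(d₂)
   = 398.1531·0.966591 − 207.7748·0.548908·0.823006 = 290.988148

E0=290.9881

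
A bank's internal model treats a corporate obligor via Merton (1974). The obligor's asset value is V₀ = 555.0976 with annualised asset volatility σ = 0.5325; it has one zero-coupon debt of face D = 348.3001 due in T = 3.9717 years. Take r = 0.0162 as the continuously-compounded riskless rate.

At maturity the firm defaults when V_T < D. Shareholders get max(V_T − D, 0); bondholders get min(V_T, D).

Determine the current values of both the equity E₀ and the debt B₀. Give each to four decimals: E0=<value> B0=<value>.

d₁ = [ln(V₀/D) + (r + σ²/2)T] / (σ√T)
   = [ln(555.0976/348.3001) + (0.0162 + 0.5·0.5325²)·3.9717] / (0.5325·√3.9717)
   = [0.466079 + 0.627442] / 1.061226 = 1.030432
d₂ = d₁ − σ√T = 1.030432 − 1.061226 = -0.030794
N(d₁) = 0.848596,  N(d₂) = 0.487717,  e^(−rT) = 0.937685
E₀ = V₀·N(d₁) − D·e^(−rT)·N(d₂)
   = 555.0976·0.848596 − 348.3001·0.937685·0.487717 = 311.767560
B₀ = V₀ − E₀ = 555.0976 − 311.767560 = 243.330040

E0=311.7676 B0=243.3300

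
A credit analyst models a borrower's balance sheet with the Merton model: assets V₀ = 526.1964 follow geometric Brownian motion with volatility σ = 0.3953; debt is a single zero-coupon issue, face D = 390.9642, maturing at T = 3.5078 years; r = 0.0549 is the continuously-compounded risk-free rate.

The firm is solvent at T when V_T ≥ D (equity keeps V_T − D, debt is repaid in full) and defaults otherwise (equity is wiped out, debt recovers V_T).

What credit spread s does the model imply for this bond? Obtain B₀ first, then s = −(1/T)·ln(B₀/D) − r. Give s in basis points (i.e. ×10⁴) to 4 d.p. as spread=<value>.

spread=426.0976

d₁ = [ln(V₀/D) + (r + σ²/2)T] / (σ√T)
   = [ln(526.1964/390.9642) + (0.0549 + 0.5·0.3953²)·3.5078] / (0.3953·√3.5078)
   = [0.297059 + 0.466646] / 0.740362 = 1.031529
d₂ = d₁ − σ√T = 1.031529 − 0.740362 = 0.291167
N(d₁) = 0.848854,  N(d₂) = 0.614538,  e^(−rT) = 0.824830
E₀ = V₀·N(d₁) − D·e^(−rT)·N(d₂)
   = 526.1964·0.848854 − 390.9642·0.824830·0.614538 = 248.488110
B₀ = V₀ − E₀ = 526.1964 − 248.488110 = 277.708290
spread = −(1/T)·ln(B₀/D) − r = −(1/3.5078)·ln(277.708290/390.9642) − 0.0549 = 0.04260976
in basis points: 0.04260976 × 10⁴ = 426.0976 bp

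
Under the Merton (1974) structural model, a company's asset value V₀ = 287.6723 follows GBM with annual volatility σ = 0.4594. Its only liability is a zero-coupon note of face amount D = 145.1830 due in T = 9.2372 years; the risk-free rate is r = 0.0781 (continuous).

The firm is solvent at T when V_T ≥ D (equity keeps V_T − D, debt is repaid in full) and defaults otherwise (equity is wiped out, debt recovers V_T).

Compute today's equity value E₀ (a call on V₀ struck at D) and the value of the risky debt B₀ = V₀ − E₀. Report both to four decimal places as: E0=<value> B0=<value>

E0=231.1469 B0=56.5254

d₁ = [ln(V₀/D) + (r + σ²/2)T] / (σ√T)
   = [ln(287.6723/145.1830) + (0.0781 + 0.5·0.4594²)·9.2372] / (0.4594·√9.2372)
   = [0.683827 + 1.696173] / 1.396243 = 1.704574
d₂ = d₁ − σ√T = 1.704574 − 1.396243 = 0.308330
N(d₁) = 0.955863,  N(d₂) = 0.621085,  e^(−rT) = 0.486059
E₀ = V₀·N(d₁) − D·e^(−rT)·N(d₂)
   = 287.6723·0.955863 − 145.1830·0.486059·0.621085 = 231.146936
B₀ = V₀ − E₀ = 287.6723 − 231.146936 = 56.525364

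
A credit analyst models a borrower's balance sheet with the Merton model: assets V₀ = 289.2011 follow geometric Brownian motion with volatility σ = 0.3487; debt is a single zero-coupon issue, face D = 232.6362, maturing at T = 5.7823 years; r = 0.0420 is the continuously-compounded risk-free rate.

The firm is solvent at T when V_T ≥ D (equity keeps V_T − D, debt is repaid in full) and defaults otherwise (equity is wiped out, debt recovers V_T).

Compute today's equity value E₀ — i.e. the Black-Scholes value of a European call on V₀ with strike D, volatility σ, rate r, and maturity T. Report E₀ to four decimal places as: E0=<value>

d₁ = [ln(V₀/D) + (r + σ²/2)T] / (σ√T)
   = [ln(289.2011/232.6362) + (0.0420 + 0.5·0.3487²)·5.7823] / (0.3487·√5.7823)
   = [0.217646 + 0.594396] / 0.838498 = 0.968449
d₂ = d₁ − σ√T = 0.968449 − 0.838498 = 0.129950
N(d₁) = 0.833590,  N(d₂) = 0.551697,  e^(−rT) = 0.784384
E₀ = V₀·N(d₁) − D·e^(−rT)·N(d₂)
   = 289.2011·0.833590 − 232.6362·0.784384·0.551697 = 140.403555

E0=140.4036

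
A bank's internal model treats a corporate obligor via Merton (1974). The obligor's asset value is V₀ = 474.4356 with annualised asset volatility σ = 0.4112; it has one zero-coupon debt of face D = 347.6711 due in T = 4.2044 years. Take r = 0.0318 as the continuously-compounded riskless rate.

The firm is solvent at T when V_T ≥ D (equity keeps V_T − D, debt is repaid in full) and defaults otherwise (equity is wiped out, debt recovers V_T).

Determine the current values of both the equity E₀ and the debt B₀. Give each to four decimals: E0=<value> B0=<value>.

d₁ = [ln(V₀/D) + (r + σ²/2)T] / (σ√T)
   = [ln(474.4356/347.6711) + (0.0318 + 0.5·0.4112²)·4.2044] / (0.4112·√4.2044)
   = [0.310869 + 0.489151] / 0.843151 = 0.948846
d₂ = d₁ − σ√T = 0.948846 − 0.843151 = 0.105696
N(d₁) = 0.828651,  N(d₂) = 0.542088,  e^(−rT) = 0.874853
E₀ = V₀·N(d₁) − D·e^(−rT)·N(d₂)
   = 474.4356·0.828651 − 347.6711·0.874853·0.542088 = 228.259307
B₀ = V₀ − E₀ = 474.4356 − 228.259307 = 246.176293

E0=228.2593 B0=246.1763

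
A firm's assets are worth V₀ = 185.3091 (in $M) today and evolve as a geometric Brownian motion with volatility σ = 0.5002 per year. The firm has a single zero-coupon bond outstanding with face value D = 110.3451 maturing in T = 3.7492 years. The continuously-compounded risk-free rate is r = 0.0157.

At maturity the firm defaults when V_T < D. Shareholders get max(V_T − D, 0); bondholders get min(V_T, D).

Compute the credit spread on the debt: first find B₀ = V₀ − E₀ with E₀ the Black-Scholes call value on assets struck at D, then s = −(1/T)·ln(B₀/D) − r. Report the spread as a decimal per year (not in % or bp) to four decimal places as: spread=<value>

spread=0.0616

d₁ = [ln(V₀/D) + (r + σ²/2)T] / (σ√T)
   = [ln(185.3091/110.3451) + (0.0157 + 0.5·0.5002²)·3.7492] / (0.5002·√3.7492)
   = [0.518413 + 0.527887] / 0.968530 = 1.080297
d₂ = d₁ − σ√T = 1.080297 − 0.968530 = 0.111767
N(d₁) = 0.859995,  N(d₂) = 0.544496,  e^(−rT) = 0.942836
E₀ = V₀·N(d₁) − D·e^(−rT)·N(d₂)
   = 185.3091·0.859995 − 110.3451·0.942836·0.544496 = 102.716966
B₀ = V₀ − E₀ = 185.3091 − 102.716966 = 82.592134
spread = −(1/T)·ln(B₀/D) − r = −(1/3.7492)·ln(82.592134/110.3451) − 0.0157 = 0.06156936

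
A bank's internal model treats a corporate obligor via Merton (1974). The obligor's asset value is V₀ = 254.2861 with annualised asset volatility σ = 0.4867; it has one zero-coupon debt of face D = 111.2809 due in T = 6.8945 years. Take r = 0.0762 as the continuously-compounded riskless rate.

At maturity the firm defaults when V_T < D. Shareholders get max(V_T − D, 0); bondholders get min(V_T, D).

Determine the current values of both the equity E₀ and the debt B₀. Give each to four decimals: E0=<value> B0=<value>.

d₁ = [ln(V₀/D) + (r + σ²/2)T] / (σ√T)
   = [ln(254.2861/111.2809) + (0.0762 + 0.5·0.4867²)·6.8945] / (0.4867·√6.8945)
   = [0.826402 + 1.341935] / 1.277947 = 1.696735
d₂ = d₁ − σ√T = 1.696735 − 1.277947 = 0.418789
N(d₁) = 0.955127,  N(d₂) = 0.662315,  e^(−rT) = 0.591342
E₀ = V₀·N(d₁) − D·e^(−rT)·N(d₂)
   = 254.2861·0.955127 − 111.2809·0.591342·0.662315 = 199.291771
B₀ = V₀ − E₀ = 254.2861 − 199.291771 = 54.994329

E0=199.2918 B0=54.9943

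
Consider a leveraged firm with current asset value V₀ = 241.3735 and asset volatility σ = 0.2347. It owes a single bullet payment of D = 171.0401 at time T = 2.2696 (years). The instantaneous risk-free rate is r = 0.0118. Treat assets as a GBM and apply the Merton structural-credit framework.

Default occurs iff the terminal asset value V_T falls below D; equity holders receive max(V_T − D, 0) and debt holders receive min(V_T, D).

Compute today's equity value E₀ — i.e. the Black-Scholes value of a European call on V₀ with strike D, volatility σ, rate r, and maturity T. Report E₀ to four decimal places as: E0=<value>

d₁ = [ln(V₀/D) + (r + σ²/2)T] / (σ√T)
   = [ln(241.3735/171.0401) + (0.0118 + 0.5·0.2347²)·2.2696] / (0.2347·√2.2696)
   = [0.344447 + 0.089291] / 0.353580 = 1.226704
d₂ = d₁ − σ√T = 1.226704 − 0.353580 = 0.873124
N(d₁) = 0.890033,  N(d₂) = 0.808702,  e^(−rT) = 0.973574
E₀ = V₀·N(d₁) − D·e^(−rT)·N(d₂)
   = 241.3735·0.890033 − 171.0401·0.973574·0.808702 = 80.165121

E0=80.1651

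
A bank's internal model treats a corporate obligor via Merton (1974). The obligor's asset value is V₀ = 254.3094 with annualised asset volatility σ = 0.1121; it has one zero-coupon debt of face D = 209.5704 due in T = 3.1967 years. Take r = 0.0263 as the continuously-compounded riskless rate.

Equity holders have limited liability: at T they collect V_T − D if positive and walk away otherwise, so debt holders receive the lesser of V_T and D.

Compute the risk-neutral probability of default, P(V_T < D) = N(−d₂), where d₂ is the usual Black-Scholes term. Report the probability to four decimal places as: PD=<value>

PD=0.0995

d₁ = [ln(V₀/D) + (r + σ²/2)T] / (σ√T)
   = [ln(254.3094/209.5704) + (0.0263 + 0.5·0.1121²)·3.1967] / (0.1121·√3.1967)
   = [0.193492 + 0.104159] / 0.200427 = 1.485081
d₂ = d₁ − σ√T = 1.485081 − 0.200427 = 1.284654
risk-neutral PD = N(−d₂) = N(-1.284654) = 0.099457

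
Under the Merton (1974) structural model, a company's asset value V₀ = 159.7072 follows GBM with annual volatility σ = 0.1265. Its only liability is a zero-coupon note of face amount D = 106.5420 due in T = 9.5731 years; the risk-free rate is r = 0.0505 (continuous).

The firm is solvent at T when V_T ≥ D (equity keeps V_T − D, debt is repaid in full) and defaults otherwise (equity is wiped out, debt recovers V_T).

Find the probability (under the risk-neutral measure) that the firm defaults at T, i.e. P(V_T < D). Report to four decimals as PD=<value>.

d₁ = [ln(V₀/D) + (r + σ²/2)T] / (σ√T)
   = [ln(159.7072/106.5420) + (0.0505 + 0.5·0.1265²)·9.5731] / (0.1265·√9.5731)
   = [0.404803 + 0.560037] / 0.391396 = 2.465122
d₂ = d₁ − σ√T = 2.465122 − 0.391396 = 2.073726
risk-neutral PD = N(−d₂) = N(-2.073726) = 0.019052

PD=0.0191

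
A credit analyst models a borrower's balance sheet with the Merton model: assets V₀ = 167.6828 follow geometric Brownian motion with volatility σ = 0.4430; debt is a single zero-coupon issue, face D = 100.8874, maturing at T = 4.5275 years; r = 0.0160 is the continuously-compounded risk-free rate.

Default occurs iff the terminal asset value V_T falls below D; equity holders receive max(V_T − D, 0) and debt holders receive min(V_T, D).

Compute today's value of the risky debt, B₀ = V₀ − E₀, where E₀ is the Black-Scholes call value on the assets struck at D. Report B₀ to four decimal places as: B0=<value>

d₁ = [ln(V₀/D) + (r + σ²/2)T] / (σ√T)
   = [ln(167.6828/100.8874) + (0.0160 + 0.5·0.4430²)·4.5275] / (0.4430·√4.5275)
   = [0.508069 + 0.516699] / 0.942612 = 1.087158
d₂ = d₁ − σ√T = 1.087158 − 0.942612 = 0.144546
N(d₁) = 0.861516,  N(d₂) = 0.557465,  e^(−rT) = 0.930122
E₀ = V₀·N(d₁) − D·e^(−rT)·N(d₂)
   = 167.6828·0.861516 − 100.8874·0.930122·0.557465 = 92.150321
B₀ = V₀ − E₀ = 167.6828 − 92.150321 = 75.532479

B0=75.5325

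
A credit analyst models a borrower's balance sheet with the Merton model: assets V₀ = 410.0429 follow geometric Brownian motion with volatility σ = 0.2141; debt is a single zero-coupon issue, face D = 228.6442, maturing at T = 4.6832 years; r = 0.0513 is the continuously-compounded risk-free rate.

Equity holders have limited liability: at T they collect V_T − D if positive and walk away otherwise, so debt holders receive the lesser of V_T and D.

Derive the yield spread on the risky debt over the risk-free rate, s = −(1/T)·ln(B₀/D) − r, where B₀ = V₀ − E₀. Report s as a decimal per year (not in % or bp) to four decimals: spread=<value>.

spread=0.0022

d₁ = [ln(V₀/D) + (r + σ²/2)T] / (σ√T)
   = [ln(410.0429/228.6442) + (0.0513 + 0.5·0.2141²)·4.6832] / (0.2141·√4.6832)
   = [0.584095 + 0.347584] / 0.463327 = 2.010844
d₂ = d₁ − σ√T = 2.010844 − 0.463327 = 1.547516
N(d₁) = 0.977829,  N(d₂) = 0.939131,  e^(−rT) = 0.786433
E₀ = V₀·N(d₁) − D·e^(−rT)·N(d₂)
   = 410.0429·0.977829 − 228.6442·0.786433·0.939131 = 232.083702
B₀ = V₀ − E₀ = 410.0429 − 232.083702 = 177.959198
spread = −(1/T)·ln(B₀/D) − r = −(1/4.6832)·ln(177.959198/228.6442) − 0.0513 = 0.00221315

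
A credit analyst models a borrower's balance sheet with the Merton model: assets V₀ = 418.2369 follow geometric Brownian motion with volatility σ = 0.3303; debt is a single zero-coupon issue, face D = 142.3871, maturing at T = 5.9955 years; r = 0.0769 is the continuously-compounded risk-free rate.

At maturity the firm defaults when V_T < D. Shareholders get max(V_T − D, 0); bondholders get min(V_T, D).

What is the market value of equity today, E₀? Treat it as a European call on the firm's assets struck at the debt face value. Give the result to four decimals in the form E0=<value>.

E0=330.0613

d₁ = [ln(V₀/D) + (r + σ²/2)T] / (σ√T)
   = [ln(418.2369/142.3871) + (0.0769 + 0.5·0.3303²)·5.9955] / (0.3303·√5.9955)
   = [1.077499 + 0.788103] / 0.808763 = 2.306734
d₂ = d₁ − σ√T = 2.306734 − 0.808763 = 1.497971
N(d₁) = 0.989465,  N(d₂) = 0.932930,  e^(−rT) = 0.630619
E₀ = V₀·N(d₁) − D·e^(−rT)·N(d₂)
   = 418.2369·0.989465 − 142.3871·0.630619·0.932930 = 330.061267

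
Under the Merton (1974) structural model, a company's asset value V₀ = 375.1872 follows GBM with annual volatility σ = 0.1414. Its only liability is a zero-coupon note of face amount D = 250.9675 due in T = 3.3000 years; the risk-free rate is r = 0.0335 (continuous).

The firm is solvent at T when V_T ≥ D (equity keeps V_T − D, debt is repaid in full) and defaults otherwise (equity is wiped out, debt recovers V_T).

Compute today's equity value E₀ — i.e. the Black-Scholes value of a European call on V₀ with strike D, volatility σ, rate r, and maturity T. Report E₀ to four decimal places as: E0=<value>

E0=151.1219

d₁ = [ln(V₀/D) + (r + σ²/2)T] / (σ√T)
   = [ln(375.1872/250.9675) + (0.0335 + 0.5·0.1414²)·3.3000] / (0.1414·√3.3000)
   = [0.402102 + 0.143540] / 0.256866 = 2.124228
d₂ = d₁ − σ√T = 2.124228 − 0.256866 = 1.867362
N(d₁) = 0.983174,  N(d₂) = 0.969074,  e^(−rT) = 0.895342
E₀ = V₀·N(d₁) − D·e^(−rT)·N(d₂)
   = 375.1872·0.983174 − 250.9675·0.895342·0.969074 = 151.121853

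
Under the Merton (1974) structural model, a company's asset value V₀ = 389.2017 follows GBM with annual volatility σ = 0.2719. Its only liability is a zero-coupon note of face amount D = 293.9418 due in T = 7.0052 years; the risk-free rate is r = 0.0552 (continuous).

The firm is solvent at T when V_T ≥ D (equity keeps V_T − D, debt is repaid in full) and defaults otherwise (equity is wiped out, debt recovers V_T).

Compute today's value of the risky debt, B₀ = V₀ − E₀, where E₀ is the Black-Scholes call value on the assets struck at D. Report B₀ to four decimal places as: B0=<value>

B0=181.2701

d₁ = [ln(V₀/D) + (r + σ²/2)T] / (σ√T)
   = [ln(389.2017/293.9418) + (0.0552 + 0.5·0.2719²)·7.0052] / (0.2719·√7.0052)
   = [0.280716 + 0.645633] / 0.719647 = 1.287227
d₂ = d₁ − σ√T = 1.287227 − 0.719647 = 0.567580
N(d₁) = 0.900992,  N(d₂) = 0.714840,  e^(−rT) = 0.679304
E₀ = V₀·N(d₁) − D·e^(−rT)·N(d₂)
   = 389.2017·0.900992 − 293.9418·0.679304·0.714840 = 207.931586
B₀ = V₀ − E₀ = 389.2017 − 207.931586 = 181.270114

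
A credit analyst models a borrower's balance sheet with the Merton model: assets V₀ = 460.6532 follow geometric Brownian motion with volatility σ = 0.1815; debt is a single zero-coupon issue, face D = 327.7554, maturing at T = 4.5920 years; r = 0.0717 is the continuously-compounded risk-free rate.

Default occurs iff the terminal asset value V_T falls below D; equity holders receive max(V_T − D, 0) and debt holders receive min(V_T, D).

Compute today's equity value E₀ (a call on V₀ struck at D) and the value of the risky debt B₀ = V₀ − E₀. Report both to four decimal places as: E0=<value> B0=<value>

d₁ = [ln(V₀/D) + (r + σ²/2)T] / (σ√T)
   = [ln(460.6532/327.7554) + (0.0717 + 0.5·0.1815²)·4.5920] / (0.1815·√4.5920)
   = [0.340378 + 0.404882] / 0.388935 = 1.916152
d₂ = d₁ − σ√T = 1.916152 − 0.388935 = 1.527217
N(d₁) = 0.972327,  N(d₂) = 0.936646,  e^(−rT) = 0.719466
E₀ = V₀·N(d₁) − D·e^(−rT)·N(d₂)
   = 460.6532·0.972327 − 327.7554·0.719466·0.936646 = 227.036160
B₀ = V₀ − E₀ = 460.6532 − 227.036160 = 233.617040

E0=227.0362 B0=233.6170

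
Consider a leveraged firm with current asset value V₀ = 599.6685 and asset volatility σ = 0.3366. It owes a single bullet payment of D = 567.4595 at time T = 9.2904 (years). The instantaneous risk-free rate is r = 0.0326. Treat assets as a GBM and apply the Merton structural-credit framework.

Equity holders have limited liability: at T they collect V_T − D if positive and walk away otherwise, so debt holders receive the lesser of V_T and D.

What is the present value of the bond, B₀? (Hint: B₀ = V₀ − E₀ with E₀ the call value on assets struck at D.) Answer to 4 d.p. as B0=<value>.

d₁ = [ln(V₀/D) + (r + σ²/2)T] / (σ√T)
   = [ln(599.6685/567.4595) + (0.0326 + 0.5·0.3366²)·9.2904] / (0.3366·√9.2904)
   = [0.055208 + 0.829166] / 1.025962 = 0.861995
d₂ = d₁ − σ√T = 0.861995 − 1.025962 = -0.163968
N(d₁) = 0.805655,  N(d₂) = 0.434878,  e^(−rT) = 0.738697
E₀ = V₀·N(d₁) − D·e^(−rT)·N(d₂)
   = 599.6685·0.805655 − 567.4595·0.738697·0.434878 = 300.833116
B₀ = V₀ − E₀ = 599.6685 − 300.833116 = 298.835384

B0=298.8354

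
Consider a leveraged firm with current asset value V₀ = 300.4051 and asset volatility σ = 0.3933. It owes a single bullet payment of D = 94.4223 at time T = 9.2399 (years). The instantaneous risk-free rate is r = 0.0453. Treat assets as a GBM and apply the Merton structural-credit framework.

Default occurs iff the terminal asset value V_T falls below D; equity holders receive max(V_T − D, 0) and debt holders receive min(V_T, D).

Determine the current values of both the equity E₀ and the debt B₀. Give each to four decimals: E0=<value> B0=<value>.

E0=244.5988 B0=55.8063

d₁ = [ln(V₀/D) + (r + σ²/2)T] / (σ√T)
   = [ln(300.4051/94.4223) + (0.0453 + 0.5·0.3933²)·9.2399] / (0.3933·√9.2399)
   = [1.157355 + 1.133204] / 1.195522 = 1.915948
d₂ = d₁ − σ√T = 1.915948 − 1.195522 = 0.720426
N(d₁) = 0.972314,  N(d₂) = 0.764369,  e^(−rT) = 0.657989
E₀ = V₀·N(d₁) − D·e^(−rT)·N(d₂)
   = 300.4051·0.972314 − 94.4223·0.657989·0.764369 = 244.598815
B₀ = V₀ − E₀ = 300.4051 − 244.598815 = 55.806285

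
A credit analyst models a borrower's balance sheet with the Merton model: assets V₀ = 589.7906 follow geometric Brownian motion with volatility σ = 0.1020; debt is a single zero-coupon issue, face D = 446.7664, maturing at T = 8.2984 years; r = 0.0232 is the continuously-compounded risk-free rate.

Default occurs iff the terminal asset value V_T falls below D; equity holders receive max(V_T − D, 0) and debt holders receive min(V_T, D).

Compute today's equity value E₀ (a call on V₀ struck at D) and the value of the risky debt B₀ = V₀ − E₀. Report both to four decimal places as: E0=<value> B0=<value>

E0=224.4194 B0=365.3712

d₁ = [ln(V₀/D) + (r + σ²/2)T] / (σ√T)
   = [ln(589.7906/446.7664) + (0.0232 + 0.5·0.1020²)·8.2984] / (0.1020·√8.2984)
   = [0.277732 + 0.235691] / 0.293831 = 1.747342
d₂ = d₁ − σ√T = 1.747342 − 0.293831 = 1.453511
N(d₁) = 0.959711,  N(d₂) = 0.926959,  e^(−rT) = 0.824875
E₀ = V₀·N(d₁) − D·e^(−rT)·N(d₂)
   = 589.7906·0.959711 − 446.7664·0.824875·0.926959 = 224.419416
B₀ = V₀ − E₀ = 589.7906 − 224.419416 = 365.371184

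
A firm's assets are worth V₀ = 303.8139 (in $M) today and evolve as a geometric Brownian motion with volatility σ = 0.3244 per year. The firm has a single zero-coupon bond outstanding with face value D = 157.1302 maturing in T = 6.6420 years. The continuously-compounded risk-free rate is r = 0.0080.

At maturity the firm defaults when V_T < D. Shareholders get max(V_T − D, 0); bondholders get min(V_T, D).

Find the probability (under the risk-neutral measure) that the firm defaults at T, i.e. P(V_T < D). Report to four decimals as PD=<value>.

d₁ = [ln(V₀/D) + (r + σ²/2)T] / (σ√T)
   = [ln(303.8139/157.1302) + (0.0080 + 0.5·0.3244²)·6.6420] / (0.3244·√6.6420)
   = [0.659341 + 0.402623] / 0.836046 = 1.270221
d₂ = d₁ − σ√T = 1.270221 − 0.836046 = 0.434175
risk-neutral PD = N(−d₂) = N(-0.434175) = 0.332081

PD=0.3321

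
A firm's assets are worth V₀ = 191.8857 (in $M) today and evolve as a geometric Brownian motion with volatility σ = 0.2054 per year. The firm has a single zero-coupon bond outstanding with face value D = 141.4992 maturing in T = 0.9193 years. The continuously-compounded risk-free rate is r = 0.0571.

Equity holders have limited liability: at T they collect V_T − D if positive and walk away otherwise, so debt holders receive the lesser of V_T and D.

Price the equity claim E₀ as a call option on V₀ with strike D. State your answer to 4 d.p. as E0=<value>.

d₁ = [ln(V₀/D) + (r + σ²/2)T] / (σ√T)
   = [ln(191.8857/141.4992) + (0.0571 + 0.5·0.2054²)·0.9193] / (0.2054·√0.9193)
   = [0.304606 + 0.071884] / 0.196938 = 1.911721
d₂ = d₁ − σ√T = 1.911721 − 0.196938 = 1.714783
N(d₁) = 0.972044,  N(d₂) = 0.956807,  e^(−rT) = 0.948862
E₀ = V₀·N(d₁) − D·e^(−rT)·N(d₂)
   = 191.8857·0.972044 − 141.4992·0.948862·0.956807 = 58.057309

E0=58.0573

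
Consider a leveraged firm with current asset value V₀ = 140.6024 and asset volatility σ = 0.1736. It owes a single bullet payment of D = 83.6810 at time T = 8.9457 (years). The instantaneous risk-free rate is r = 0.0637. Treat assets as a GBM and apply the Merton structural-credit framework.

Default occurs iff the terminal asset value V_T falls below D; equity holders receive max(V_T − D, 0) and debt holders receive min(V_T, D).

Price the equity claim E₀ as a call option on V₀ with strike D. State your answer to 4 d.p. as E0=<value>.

d₁ = [ln(V₀/D) + (r + σ²/2)T] / (σ√T)
   = [ln(140.6024/83.6810) + (0.0637 + 0.5·0.1736²)·8.9457] / (0.1736·√8.9457)
   = [0.518924 + 0.704639] / 0.519227 = 2.356511
d₂ = d₁ − σ√T = 2.356511 − 0.519227 = 1.837285
N(d₁) = 0.990776,  N(d₂) = 0.966916,  e^(−rT) = 0.565615
E₀ = V₀·N(d₁) − D·e^(−rT)·N(d₂)
   = 140.6024·0.990776 − 83.6810·0.565615·0.966916 = 93.540167

E0=93.5402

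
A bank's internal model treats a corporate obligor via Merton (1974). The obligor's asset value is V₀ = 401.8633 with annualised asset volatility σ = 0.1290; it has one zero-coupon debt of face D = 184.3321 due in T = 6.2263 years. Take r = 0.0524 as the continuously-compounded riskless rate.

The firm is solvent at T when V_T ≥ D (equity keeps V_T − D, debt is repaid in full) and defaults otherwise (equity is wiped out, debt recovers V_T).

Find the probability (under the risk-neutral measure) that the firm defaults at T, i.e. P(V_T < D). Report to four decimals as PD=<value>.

d₁ = [ln(V₀/D) + (r + σ²/2)T] / (σ√T)
   = [ln(401.8633/184.3321) + (0.0524 + 0.5·0.1290²)·6.2263] / (0.1290·√6.2263)
   = [0.779373 + 0.378064] / 0.321888 = 3.595776
d₂ = d₁ − σ√T = 3.595776 − 0.321888 = 3.273888
risk-neutral PD = N(−d₂) = N(-3.273888) = 0.000530

PD=0.0005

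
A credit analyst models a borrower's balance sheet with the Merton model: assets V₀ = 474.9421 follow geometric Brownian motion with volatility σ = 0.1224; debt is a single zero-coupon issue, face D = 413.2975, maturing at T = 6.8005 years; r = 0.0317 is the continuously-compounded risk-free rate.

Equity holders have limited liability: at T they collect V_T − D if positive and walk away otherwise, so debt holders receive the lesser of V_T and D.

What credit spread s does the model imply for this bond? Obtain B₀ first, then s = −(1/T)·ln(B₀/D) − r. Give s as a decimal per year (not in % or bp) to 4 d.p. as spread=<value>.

spread=0.0038

d₁ = [ln(V₀/D) + (r + σ²/2)T] / (σ√T)
   = [ln(474.9421/413.2975) + (0.0317 + 0.5·0.1224²)·6.8005] / (0.1224·√6.8005)
   = [0.139025 + 0.266518] / 0.319192 = 1.270530
d₂ = d₁ − σ√T = 1.270530 − 0.319192 = 0.951338
N(d₁) = 0.898052,  N(d₂) = 0.829284,  e^(−rT) = 0.806077
E₀ = V₀·N(d₁) − D·e^(−rT)·N(d₂)
   = 474.9421·0.898052 − 413.2975·0.806077·0.829284 = 150.247169
B₀ = V₀ − E₀ = 474.9421 − 150.247169 = 324.694931
spread = −(1/T)·ln(B₀/D) − r = −(1/6.8005)·ln(324.694931/413.2975) − 0.0317 = 0.00377998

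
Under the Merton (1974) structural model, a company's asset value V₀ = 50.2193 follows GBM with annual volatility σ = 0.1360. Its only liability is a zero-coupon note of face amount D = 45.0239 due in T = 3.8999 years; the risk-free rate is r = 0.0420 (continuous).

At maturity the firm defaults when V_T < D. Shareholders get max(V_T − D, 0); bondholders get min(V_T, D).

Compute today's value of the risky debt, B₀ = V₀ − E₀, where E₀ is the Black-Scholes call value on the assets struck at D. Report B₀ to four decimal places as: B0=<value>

d₁ = [ln(V₀/D) + (r + σ²/2)T] / (σ√T)
   = [ln(50.2193/45.0239) + (0.0420 + 0.5·0.1360²)·3.8999] / (0.1360·√3.8999)
   = [0.109206 + 0.199862] / 0.268575 = 1.150770
d₂ = d₁ − σ√T = 1.150770 − 0.268575 = 0.882195
N(d₁) = 0.875087,  N(d₂) = 0.811164,  e^(−rT) = 0.848915
E₀ = V₀·N(d₁) − D·e^(−rT)·N(d₂)
   = 50.2193·0.875087 − 45.0239·0.848915·0.811164 = 12.942334
B₀ = V₀ − E₀ = 50.2193 − 12.942334 = 37.276966

B0=37.2770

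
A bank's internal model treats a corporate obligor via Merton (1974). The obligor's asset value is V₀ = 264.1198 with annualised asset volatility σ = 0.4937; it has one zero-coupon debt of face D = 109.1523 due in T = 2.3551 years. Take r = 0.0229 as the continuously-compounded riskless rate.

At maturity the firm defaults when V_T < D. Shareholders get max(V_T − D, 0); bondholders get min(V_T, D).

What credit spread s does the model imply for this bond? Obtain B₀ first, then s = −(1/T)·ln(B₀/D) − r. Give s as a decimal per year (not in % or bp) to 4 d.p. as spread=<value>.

spread=0.0262

d₁ = [ln(V₀/D) + (r + σ²/2)T] / (σ√T)
   = [ln(264.1198/109.1523) + (0.0229 + 0.5·0.4937²)·2.3551] / (0.4937·√2.3551)
   = [0.883659 + 0.340947] / 0.757649 = 1.616325
d₂ = d₁ − σ√T = 1.616325 − 0.757649 = 0.858676
N(d₁) = 0.946988,  N(d₂) = 0.804740,  e^(−rT) = 0.947497
E₀ = V₀·N(d₁) − D·e^(−rT)·N(d₂)
   = 264.1198·0.946988 − 109.1523·0.947497·0.804740 = 166.890848
B₀ = V₀ − E₀ = 264.1198 − 166.890848 = 97.228952
spread = −(1/T)·ln(B₀/D) − r = −(1/2.3551)·ln(97.228952/109.1523) − 0.0229 = 0.02621708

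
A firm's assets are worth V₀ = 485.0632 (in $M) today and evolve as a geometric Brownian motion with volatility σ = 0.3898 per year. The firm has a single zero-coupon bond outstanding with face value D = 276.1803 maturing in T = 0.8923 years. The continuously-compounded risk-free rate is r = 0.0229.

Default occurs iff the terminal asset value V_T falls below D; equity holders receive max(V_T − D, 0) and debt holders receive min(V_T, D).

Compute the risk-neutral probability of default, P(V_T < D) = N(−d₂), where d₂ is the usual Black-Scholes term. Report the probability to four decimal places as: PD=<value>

PD=0.0806

d₁ = [ln(V₀/D) + (r + σ²/2)T] / (σ√T)
   = [ln(485.0632/276.1803) + (0.0229 + 0.5·0.3898²)·0.8923] / (0.3898·√0.8923)
   = [0.563225 + 0.088224] / 0.368211 = 1.769225
d₂ = d₁ − σ√T = 1.769225 − 0.368211 = 1.401013
risk-neutral PD = N(−d₂) = N(-1.401013) = 0.080605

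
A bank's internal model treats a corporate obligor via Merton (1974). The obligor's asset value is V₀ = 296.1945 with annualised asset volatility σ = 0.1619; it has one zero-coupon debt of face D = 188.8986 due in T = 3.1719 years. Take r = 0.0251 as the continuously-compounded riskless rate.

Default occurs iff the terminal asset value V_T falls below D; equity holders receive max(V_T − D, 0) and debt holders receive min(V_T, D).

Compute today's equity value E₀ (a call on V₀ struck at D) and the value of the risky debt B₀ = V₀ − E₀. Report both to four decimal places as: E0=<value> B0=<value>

d₁ = [ln(V₀/D) + (r + σ²/2)T] / (σ√T)
   = [ln(296.1945/188.8986) + (0.0251 + 0.5·0.1619²)·3.1719] / (0.1619·√3.1719)
   = [0.449806 + 0.121185] / 0.288341 = 1.980262
d₂ = d₁ − σ√T = 1.980262 − 0.288341 = 1.691921
N(d₁) = 0.976163,  N(d₂) = 0.954669,  e^(−rT) = 0.923472
E₀ = V₀·N(d₁) − D·e^(−rT)·N(d₂)
   = 296.1945·0.976163 − 188.8986·0.923472·0.954669 = 122.599086
B₀ = V₀ − E₀ = 296.1945 − 122.599086 = 173.595414

E0=122.5991 B0=173.5954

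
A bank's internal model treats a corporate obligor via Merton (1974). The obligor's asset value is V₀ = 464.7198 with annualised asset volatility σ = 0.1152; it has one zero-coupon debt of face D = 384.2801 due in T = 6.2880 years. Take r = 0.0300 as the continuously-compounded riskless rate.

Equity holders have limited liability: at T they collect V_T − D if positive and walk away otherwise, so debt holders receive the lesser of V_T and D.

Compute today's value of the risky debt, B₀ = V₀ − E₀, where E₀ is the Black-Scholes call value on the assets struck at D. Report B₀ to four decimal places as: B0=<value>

d₁ = [ln(V₀/D) + (r + σ²/2)T] / (σ√T)
   = [ln(464.7198/384.2801) + (0.0300 + 0.5·0.1152²)·6.2880] / (0.1152·√6.2880)
   = [0.190063 + 0.230364] / 0.288874 = 1.455399
d₂ = d₁ − σ√T = 1.455399 − 0.288874 = 1.166524
N(d₁) = 0.927221,  N(d₂) = 0.878299,  e^(−rT) = 0.828085
E₀ = V₀·N(d₁) − D·e^(−rT)·N(d₂)
   = 464.7198·0.927221 − 384.2801·0.828085·0.878299 = 151.408653
B₀ = V₀ − E₀ = 464.7198 − 151.408653 = 313.311147

B0=313.3111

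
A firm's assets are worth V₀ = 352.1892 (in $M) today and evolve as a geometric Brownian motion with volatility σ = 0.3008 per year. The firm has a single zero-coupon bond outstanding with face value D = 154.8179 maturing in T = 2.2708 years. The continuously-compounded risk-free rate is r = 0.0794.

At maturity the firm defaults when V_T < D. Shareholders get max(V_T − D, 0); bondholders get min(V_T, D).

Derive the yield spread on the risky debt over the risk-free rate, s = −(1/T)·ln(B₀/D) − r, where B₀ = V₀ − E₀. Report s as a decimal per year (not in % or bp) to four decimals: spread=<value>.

d₁ = [ln(V₀/D) + (r + σ²/2)T] / (σ√T)
   = [ln(352.1892/154.8179) + (0.0794 + 0.5·0.3008²)·2.2708] / (0.3008·√2.2708)
   = [0.821919 + 0.283033] / 0.453281 = 2.437677
d₂ = d₁ − σ√T = 2.437677 − 0.453281 = 1.984397
N(d₁) = 0.992609,  N(d₂) = 0.976394,  e^(−rT) = 0.835018
E₀ = V₀·N(d₁) − D·e^(−rT)·N(d₂)
   = 352.1892·0.992609 − 154.8179·0.835018·0.976394 = 223.362043
B₀ = V₀ − E₀ = 352.1892 − 223.362043 = 128.827157
spread = −(1/T)·ln(B₀/D) − r = −(1/2.2708)·ln(128.827157/154.8179) − 0.0794 = 0.00153093

spread=0.0015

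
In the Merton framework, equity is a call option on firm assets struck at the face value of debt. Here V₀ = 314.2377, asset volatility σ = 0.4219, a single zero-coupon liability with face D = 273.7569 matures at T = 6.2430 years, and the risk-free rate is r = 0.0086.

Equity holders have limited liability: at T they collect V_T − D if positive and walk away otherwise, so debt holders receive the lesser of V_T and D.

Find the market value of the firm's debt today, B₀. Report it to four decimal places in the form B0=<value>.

d₁ = [ln(V₀/D) + (r + σ²/2)T] / (σ√T)
   = [ln(314.2377/273.7569) + (0.0086 + 0.5·0.4219²)·6.2430] / (0.4219·√6.2430)
   = [0.137909 + 0.609316] / 1.054159 = 0.708835
d₂ = d₁ − σ√T = 0.708835 − 1.054159 = -0.345324
N(d₁) = 0.760787,  N(d₂) = 0.364925,  e^(−rT) = 0.947726
E₀ = V₀·N(d₁) − D·e^(−rT)·N(d₂)
   = 314.2377·0.760787 − 273.7569·0.947726·0.364925 = 144.389202
B₀ = V₀ − E₀ = 314.2377 − 144.389202 = 169.848498

B0=169.8485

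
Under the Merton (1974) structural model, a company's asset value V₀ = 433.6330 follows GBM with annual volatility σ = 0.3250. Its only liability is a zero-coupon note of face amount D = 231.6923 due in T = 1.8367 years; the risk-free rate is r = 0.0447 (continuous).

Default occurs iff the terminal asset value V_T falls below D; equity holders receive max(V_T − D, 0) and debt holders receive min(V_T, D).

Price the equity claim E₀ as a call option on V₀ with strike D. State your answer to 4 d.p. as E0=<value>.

E0=223.1944

d₁ = [ln(V₀/D) + (r + σ²/2)T] / (σ√T)
   = [ln(433.6330/231.6923) + (0.0447 + 0.5·0.3250²)·1.8367] / (0.3250·√1.8367)
   = [0.626788 + 0.179101] / 0.440456 = 1.829671
d₂ = d₁ − σ√T = 1.829671 − 0.440456 = 1.389215
N(d₁) = 0.966350,  N(d₂) = 0.917616,  e^(−rT) = 0.921179
E₀ = V₀·N(d₁) − D·e^(−rT)·N(d₂)
   = 433.6330·0.966350 − 231.6923·0.921179·0.917616 = 223.194427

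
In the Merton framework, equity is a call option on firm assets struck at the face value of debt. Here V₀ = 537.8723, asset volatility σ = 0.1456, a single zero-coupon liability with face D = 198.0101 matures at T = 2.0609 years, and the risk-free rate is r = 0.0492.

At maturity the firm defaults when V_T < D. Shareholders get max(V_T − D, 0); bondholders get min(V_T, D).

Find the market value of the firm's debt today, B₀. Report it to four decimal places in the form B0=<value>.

B0=178.9170

d₁ = [ln(V₀/D) + (r + σ²/2)T] / (σ√T)
   = [ln(537.8723/198.0101) + (0.0492 + 0.5·0.1456²)·2.0609] / (0.1456·√2.0609)
   = [0.999303 + 0.123241] / 0.209021 = 5.370487
d₂ = d₁ − σ√T = 5.370487 − 0.209021 = 5.161466
N(d₁) = 1.000000,  N(d₂) = 1.000000,  e^(−rT) = 0.903575
E₀ = V₀·N(d₁) − D·e^(−rT)·N(d₂)
   = 537.8723·1.000000 − 198.0101·0.903575·1.000000 = 358.955346
B₀ = V₀ − E₀ = 537.8723 − 358.955346 = 178.916954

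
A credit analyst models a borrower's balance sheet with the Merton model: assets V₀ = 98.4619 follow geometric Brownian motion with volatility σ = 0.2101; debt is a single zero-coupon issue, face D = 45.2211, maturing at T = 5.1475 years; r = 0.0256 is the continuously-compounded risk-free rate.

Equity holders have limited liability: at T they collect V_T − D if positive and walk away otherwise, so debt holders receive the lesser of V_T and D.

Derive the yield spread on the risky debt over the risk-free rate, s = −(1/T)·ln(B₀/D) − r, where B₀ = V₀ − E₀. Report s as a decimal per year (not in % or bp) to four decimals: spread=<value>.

spread=0.0015

d₁ = [ln(V₀/D) + (r + σ²/2)T] / (σ√T)
   = [ln(98.4619/45.2211) + (0.0256 + 0.5·0.2101²)·5.1475] / (0.2101·√5.1475)
   = [0.778106 + 0.245386] / 0.476677 = 2.147140
d₂ = d₁ − σ√T = 2.147140 − 0.476677 = 1.670463
N(d₁) = 0.984109,  N(d₂) = 0.952586,  e^(−rT) = 0.876537
E₀ = V₀·N(d₁) − D·e^(−rT)·N(d₂)
   = 98.4619·0.984109 − 45.2211·0.876537·0.952586 = 59.138645
B₀ = V₀ − E₀ = 98.4619 − 59.138645 = 39.323255
spread = −(1/T)·ln(B₀/D) − r = −(1/5.1475)·ln(39.323255/45.2211) − 0.0256 = 0.00154866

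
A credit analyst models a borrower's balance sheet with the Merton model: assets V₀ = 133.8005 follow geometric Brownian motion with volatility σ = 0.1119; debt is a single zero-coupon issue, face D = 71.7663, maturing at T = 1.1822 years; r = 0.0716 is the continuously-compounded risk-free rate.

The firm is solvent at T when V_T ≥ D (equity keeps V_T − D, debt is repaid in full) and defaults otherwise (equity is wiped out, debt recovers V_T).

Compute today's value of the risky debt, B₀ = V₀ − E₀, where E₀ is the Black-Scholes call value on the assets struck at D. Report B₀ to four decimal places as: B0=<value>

B0=65.9416

d₁ = [ln(V₀/D) + (r + σ²/2)T] / (σ√T)
   = [ln(133.8005/71.7663) + (0.0716 + 0.5·0.1119²)·1.1822] / (0.1119·√1.1822)
   = [0.622935 + 0.092047] / 0.121668 = 5.876510
d₂ = d₁ − σ√T = 5.876510 − 0.121668 = 5.754842
N(d₁) = 1.000000,  N(d₂) = 1.000000,  e^(−rT) = 0.918838
E₀ = V₀·N(d₁) − D·e^(−rT)·N(d₂)
   = 133.8005·1.000000 − 71.7663·0.918838·1.000000 = 67.858901
B₀ = V₀ − E₀ = 133.8005 − 67.858901 = 65.941599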